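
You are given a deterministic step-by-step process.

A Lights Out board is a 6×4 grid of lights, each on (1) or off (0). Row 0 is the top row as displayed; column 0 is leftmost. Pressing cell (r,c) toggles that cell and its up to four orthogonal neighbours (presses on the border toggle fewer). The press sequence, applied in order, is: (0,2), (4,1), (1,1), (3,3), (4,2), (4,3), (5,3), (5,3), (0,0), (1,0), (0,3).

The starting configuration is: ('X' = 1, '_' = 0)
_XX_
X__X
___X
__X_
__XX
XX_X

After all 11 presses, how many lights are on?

8

gen 0: _XX_
X__X
___X
__X_
__XX
XX_X
gen 1: ___X
X_XX
___X
__X_
__XX
XX_X
gen 2: ___X
X_XX
___X
_XX_
XX_X
X__X
gen 3: _X_X
_X_X
_X_X
_XX_
XX_X
X__X
gen 4: _X_X
_X_X
_X__
_X_X
XX__
X__X
gen 5: _X_X
_X_X
_X__
_XXX
X_XX
X_XX
gen 6: _X_X
_X_X
_X__
_XX_
X___
X_X_
gen 7: _X_X
_X_X
_X__
_XX_
X__X
X__X
gen 8: _X_X
_X_X
_X__
_XX_
X___
X_X_
gen 9: X__X
XX_X
_X__
_XX_
X___
X_X_
gen 10: ___X
___X
XX__
_XX_
X___
X_X_
gen 11: __X_
____
XX__
_XX_
X___
X_X_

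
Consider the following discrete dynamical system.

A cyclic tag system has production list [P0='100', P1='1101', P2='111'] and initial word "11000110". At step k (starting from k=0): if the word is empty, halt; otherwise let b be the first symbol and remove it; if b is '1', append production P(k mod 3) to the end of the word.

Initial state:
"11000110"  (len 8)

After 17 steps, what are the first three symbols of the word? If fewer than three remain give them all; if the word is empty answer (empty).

k=0  "11000110"  (len 8)
k=1  "1000110100"  (len 10)
k=2  "0001101001101"  (len 13)
k=3  "001101001101"  (len 12)
k=4  "01101001101"  (len 11)
k=5  "1101001101"  (len 10)
k=6  "101001101111"  (len 12)
k=7  "01001101111100"  (len 14)
k=8  "1001101111100"  (len 13)
k=9  "001101111100111"  (len 15)
k=10  "01101111100111"  (len 14)
k=11  "1101111100111"  (len 13)
k=12  "101111100111111"  (len 15)
k=13  "01111100111111100"  (len 17)
k=14  "1111100111111100"  (len 16)
k=15  "111100111111100111"  (len 18)
k=16  "11100111111100111100"  (len 20)
k=17  "11001111111001111001101"  (len 23)

110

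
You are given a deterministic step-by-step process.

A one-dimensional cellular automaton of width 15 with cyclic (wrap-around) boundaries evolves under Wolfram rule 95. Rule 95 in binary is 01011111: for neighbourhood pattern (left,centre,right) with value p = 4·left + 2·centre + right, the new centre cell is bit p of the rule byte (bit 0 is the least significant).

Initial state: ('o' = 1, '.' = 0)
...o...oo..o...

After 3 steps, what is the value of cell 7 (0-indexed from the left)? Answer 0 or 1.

1

[0] ...o...oo..o...
[1] ooooooooooooooo
[2] ...............
[3] ooooooooooooooo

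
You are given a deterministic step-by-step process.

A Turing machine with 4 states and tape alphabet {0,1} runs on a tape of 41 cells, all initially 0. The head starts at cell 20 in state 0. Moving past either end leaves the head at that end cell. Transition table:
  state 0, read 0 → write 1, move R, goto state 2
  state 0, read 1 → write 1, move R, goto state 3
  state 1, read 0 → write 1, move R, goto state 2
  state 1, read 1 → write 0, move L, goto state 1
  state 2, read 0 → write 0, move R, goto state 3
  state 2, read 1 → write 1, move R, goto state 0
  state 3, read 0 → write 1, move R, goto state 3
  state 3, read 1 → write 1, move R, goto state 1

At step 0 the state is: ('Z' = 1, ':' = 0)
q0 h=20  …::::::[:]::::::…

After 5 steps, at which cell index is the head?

step 0: q0 h=20  …::::::[:]::::::…
step 1: q2 h=21  …:::::Z[:]::::::…
step 2: q3 h=22  …::::Z:[:]::::::…
step 3: q3 h=23  …:::Z:Z[:]::::::…
step 4: q3 h=24  …::Z:ZZ[:]::::::…
step 5: q3 h=25  …:Z:ZZZ[:]::::::…

25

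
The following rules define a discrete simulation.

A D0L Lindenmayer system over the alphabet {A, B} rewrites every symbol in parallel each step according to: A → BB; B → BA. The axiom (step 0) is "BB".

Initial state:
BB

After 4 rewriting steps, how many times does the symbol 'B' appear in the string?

[0] BB
[1] BABA
[2] BABBBABB
[3] BABBBABABABBBABA
[4] BABBBABABABBBABBBABBBABABABBBABB

22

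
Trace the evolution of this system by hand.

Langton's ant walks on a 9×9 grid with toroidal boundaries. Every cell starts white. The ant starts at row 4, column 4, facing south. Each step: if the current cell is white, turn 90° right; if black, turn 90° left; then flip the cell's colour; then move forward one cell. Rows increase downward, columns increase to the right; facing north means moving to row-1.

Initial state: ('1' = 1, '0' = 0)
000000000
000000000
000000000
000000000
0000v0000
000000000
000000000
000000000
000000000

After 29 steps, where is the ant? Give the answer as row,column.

2,5

gen 0: 000000000
000000000
000000000
000000000
0000v0000
000000000
000000000
000000000
000000000
gen 1: 000000000
000000000
000000000
000000000
000<10000
000000000
000000000
000000000
000000000
gen 2: 000000000
000000000
000000000
000^00000
000110000
000000000
000000000
000000000
000000000
gen 3: 000000000
000000000
000000000
0001>0000
000110000
000000000
000000000
000000000
000000000
gen 4: 000000000
000000000
000000000
000110000
0001v0000
000000000
000000000
000000000
000000000
gen 5: 000000000
000000000
000000000
000110000
00010>000
000000000
000000000
000000000
000000000
gen 6: 000000000
000000000
000000000
000110000
000101000
00000v000
000000000
000000000
000000000
gen 7: 000000000
000000000
000000000
000110000
000101000
0000<1000
000000000
000000000
000000000
gen 8: 000000000
000000000
000000000
000110000
0001^1000
000011000
000000000
000000000
000000000
gen 9: 000000000
000000000
000000000
000110000
00011>000
000011000
000000000
000000000
000000000
gen 10: 000000000
000000000
000000000
00011^000
000110000
000011000
000000000
000000000
000000000
gen 11: 000000000
000000000
000000000
000111>00
000110000
000011000
000000000
000000000
000000000
gen 12: 000000000
000000000
000000000
000111100
000110v00
000011000
000000000
000000000
000000000
gen 13: 000000000
000000000
000000000
000111100
00011<100
000011000
000000000
000000000
000000000
gen 14: 000000000
000000000
000000000
00011^100
000111100
000011000
000000000
000000000
000000000
gen 15: 000000000
000000000
000000000
0001<0100
000111100
000011000
000000000
000000000
000000000
gen 16: 000000000
000000000
000000000
000100100
0001v1100
000011000
000000000
000000000
000000000
gen 17: 000000000
000000000
000000000
000100100
00010>100
000011000
000000000
000000000
000000000
gen 18: 000000000
000000000
000000000
00010^100
000100100
000011000
000000000
000000000
000000000
gen 19: 000000000
000000000
000000000
000101>00
000100100
000011000
000000000
000000000
000000000
gen 20: 000000000
000000000
000000^00
000101000
000100100
000011000
000000000
000000000
000000000
gen 21: 000000000
000000000
0000001>0
000101000
000100100
000011000
000000000
000000000
000000000
gen 22: 000000000
000000000
000000110
0001010v0
000100100
000011000
000000000
000000000
000000000
gen 23: 000000000
000000000
000000110
000101<10
000100100
000011000
000000000
000000000
000000000
gen 24: 000000000
000000000
000000^10
000101110
000100100
000011000
000000000
000000000
000000000
gen 25: 000000000
000000000
00000<010
000101110
000100100
000011000
000000000
000000000
000000000
gen 26: 000000000
00000^000
000001010
000101110
000100100
000011000
000000000
000000000
000000000
gen 27: 000000000
000001>00
000001010
000101110
000100100
000011000
000000000
000000000
000000000
gen 28: 000000000
000001100
000001v10
000101110
000100100
000011000
000000000
000000000
000000000
gen 29: 000000000
000001100
00000<110
000101110
000100100
000011000
000000000
000000000
000000000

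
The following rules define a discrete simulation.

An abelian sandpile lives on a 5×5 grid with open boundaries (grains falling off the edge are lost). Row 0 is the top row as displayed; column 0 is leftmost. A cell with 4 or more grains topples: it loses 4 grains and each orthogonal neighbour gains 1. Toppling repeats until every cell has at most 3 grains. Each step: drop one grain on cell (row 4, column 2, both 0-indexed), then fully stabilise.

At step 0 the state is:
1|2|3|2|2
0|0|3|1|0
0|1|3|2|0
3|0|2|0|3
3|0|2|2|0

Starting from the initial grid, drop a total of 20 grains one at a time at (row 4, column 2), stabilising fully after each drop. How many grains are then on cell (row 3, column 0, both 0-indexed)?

step 0: 1|2|3|2|2
0|0|3|1|0
0|1|3|2|0
3|0|2|0|3
3|0|2|2|0
step 1: 1|2|3|2|2
0|0|3|1|0
0|1|3|2|0
3|0|2|0|3
3|0|3|2|0
step 2: 1|2|3|2|2
0|0|3|1|0
0|1|3|2|0
3|0|3|0|3
3|1|0|3|0
step 3: 1|2|3|2|2
0|0|3|1|0
0|1|3|2|0
3|0|3|0|3
3|1|1|3|0
step 4: 1|2|3|2|2
0|0|3|1|0
0|1|3|2|0
3|0|3|0|3
3|1|2|3|0
step 5: 1|2|3|2|2
0|0|3|1|0
0|1|3|2|0
3|0|3|0|3
3|1|3|3|0
step 6: 1|3|0|3|2
0|1|1|2|0
0|2|1|3|0
3|1|1|2|3
3|2|2|0|1
step 7: 1|3|0|3|2
0|1|1|2|0
0|2|1|3|0
3|1|1|2|3
3|2|3|0|1
step 8: 1|3|0|3|2
0|1|1|2|0
0|2|1|3|0
3|1|2|2|3
3|3|0|1|1
step 9: 1|3|0|3|2
0|1|1|2|0
0|2|1|3|0
3|1|2|2|3
3|3|1|1|1
step 10: 1|3|0|3|2
0|1|1|2|0
0|2|1|3|0
3|1|2|2|3
3|3|2|1|1
step 11: 1|3|0|3|2
0|1|1|2|0
0|2|1|3|0
3|1|2|2|3
3|3|3|1|1
step 12: 1|3|0|3|2
0|1|1|2|0
1|2|1|3|0
0|3|3|2|3
1|1|1|2|1
step 13: 1|3|0|3|2
0|1|1|2|0
1|2|1|3|0
0|3|3|2|3
1|1|2|2|1
step 14: 1|3|0|3|2
0|1|1|2|0
1|2|1|3|0
0|3|3|2|3
1|1|3|2|1
step 15: 1|3|0|3|2
0|1|1|2|0
1|3|2|3|0
1|0|1|3|3
1|3|1|3|1
step 16: 1|3|0|3|2
0|1|1|2|0
1|3|2|3|0
1|0|1|3|3
1|3|2|3|1
step 17: 1|3|0|3|2
0|1|1|2|0
1|3|2|3|0
1|0|1|3|3
1|3|3|3|1
step 18: 1|3|0|3|2
0|1|1|3|0
1|3|3|0|2
1|1|3|2|0
2|0|2|1|3
step 19: 1|3|0|3|2
0|1|1|3|0
1|3|3|0|2
1|1|3|2|0
2|0|3|1|3
step 20: 1|3|0|3|2
0|2|2|3|0
2|0|1|1|2
1|3|1|3|0
2|1|1|2|3

1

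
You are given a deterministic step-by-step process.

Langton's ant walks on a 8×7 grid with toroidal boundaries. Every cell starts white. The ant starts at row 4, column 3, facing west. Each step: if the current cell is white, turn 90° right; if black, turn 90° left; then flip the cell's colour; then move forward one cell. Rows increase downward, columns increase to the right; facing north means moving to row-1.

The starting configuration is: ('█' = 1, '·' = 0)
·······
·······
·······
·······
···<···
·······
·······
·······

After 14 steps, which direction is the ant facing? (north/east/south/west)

k=0  ·······
·······
·······
·······
···<···
·······
·······
·······
k=1  ·······
·······
·······
···^···
···█···
·······
·······
·······
k=2  ·······
·······
·······
···█>··
···█···
·······
·······
·······
k=3  ·······
·······
·······
···██··
···█v··
·······
·······
·······
k=4  ·······
·······
·······
···██··
···<█··
·······
·······
·······
k=5  ·······
·······
·······
···██··
····█··
···v···
·······
·······
k=6  ·······
·······
·······
···██··
····█··
··<█···
·······
·······
k=7  ·······
·······
·······
···██··
··^·█··
··██···
·······
·······
k=8  ·······
·······
·······
···██··
··█>█··
··██···
·······
·······
k=9  ·······
·······
·······
···██··
··███··
··█v···
·······
·······
k=10  ·······
·······
·······
···██··
··███··
··█·>··
·······
·······
k=11  ·······
·······
·······
···██··
··███··
··█·█··
····v··
·······
k=12  ·······
·······
·······
···██··
··███··
··█·█··
···<█··
·······
k=13  ·······
·······
·······
···██··
··███··
··█^█··
···██··
·······
k=14  ·······
·······
·······
···██··
··███··
··██>··
···██··
·······

east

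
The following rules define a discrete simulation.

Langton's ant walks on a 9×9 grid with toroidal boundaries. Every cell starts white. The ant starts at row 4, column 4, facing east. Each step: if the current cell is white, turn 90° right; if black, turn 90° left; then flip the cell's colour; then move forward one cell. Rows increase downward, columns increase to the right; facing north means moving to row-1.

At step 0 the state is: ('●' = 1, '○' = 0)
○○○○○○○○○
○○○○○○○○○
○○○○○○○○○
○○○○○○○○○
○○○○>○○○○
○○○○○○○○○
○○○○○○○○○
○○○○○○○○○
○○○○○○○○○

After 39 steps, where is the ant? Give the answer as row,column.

4,1

[0] ○○○○○○○○○
○○○○○○○○○
○○○○○○○○○
○○○○○○○○○
○○○○>○○○○
○○○○○○○○○
○○○○○○○○○
○○○○○○○○○
○○○○○○○○○
[1] ○○○○○○○○○
○○○○○○○○○
○○○○○○○○○
○○○○○○○○○
○○○○●○○○○
○○○○v○○○○
○○○○○○○○○
○○○○○○○○○
○○○○○○○○○
[2] ○○○○○○○○○
○○○○○○○○○
○○○○○○○○○
○○○○○○○○○
○○○○●○○○○
○○○<●○○○○
○○○○○○○○○
○○○○○○○○○
○○○○○○○○○
[3] ○○○○○○○○○
○○○○○○○○○
○○○○○○○○○
○○○○○○○○○
○○○^●○○○○
○○○●●○○○○
○○○○○○○○○
○○○○○○○○○
○○○○○○○○○
[4] ○○○○○○○○○
○○○○○○○○○
○○○○○○○○○
○○○○○○○○○
○○○●>○○○○
○○○●●○○○○
○○○○○○○○○
○○○○○○○○○
○○○○○○○○○
[5] ○○○○○○○○○
○○○○○○○○○
○○○○○○○○○
○○○○^○○○○
○○○●○○○○○
○○○●●○○○○
○○○○○○○○○
○○○○○○○○○
○○○○○○○○○
[6] ○○○○○○○○○
○○○○○○○○○
○○○○○○○○○
○○○○●>○○○
○○○●○○○○○
○○○●●○○○○
○○○○○○○○○
○○○○○○○○○
○○○○○○○○○
[7] ○○○○○○○○○
○○○○○○○○○
○○○○○○○○○
○○○○●●○○○
○○○●○v○○○
○○○●●○○○○
○○○○○○○○○
○○○○○○○○○
○○○○○○○○○
[8] ○○○○○○○○○
○○○○○○○○○
○○○○○○○○○
○○○○●●○○○
○○○●<●○○○
○○○●●○○○○
○○○○○○○○○
○○○○○○○○○
○○○○○○○○○
[9] ○○○○○○○○○
○○○○○○○○○
○○○○○○○○○
○○○○^●○○○
○○○●●●○○○
○○○●●○○○○
○○○○○○○○○
○○○○○○○○○
○○○○○○○○○
[10] ○○○○○○○○○
○○○○○○○○○
○○○○○○○○○
○○○<○●○○○
○○○●●●○○○
○○○●●○○○○
○○○○○○○○○
○○○○○○○○○
○○○○○○○○○
[11] ○○○○○○○○○
○○○○○○○○○
○○○^○○○○○
○○○●○●○○○
○○○●●●○○○
○○○●●○○○○
○○○○○○○○○
○○○○○○○○○
○○○○○○○○○
[12] ○○○○○○○○○
○○○○○○○○○
○○○●>○○○○
○○○●○●○○○
○○○●●●○○○
○○○●●○○○○
○○○○○○○○○
○○○○○○○○○
○○○○○○○○○
[13] ○○○○○○○○○
○○○○○○○○○
○○○●●○○○○
○○○●v●○○○
○○○●●●○○○
○○○●●○○○○
○○○○○○○○○
○○○○○○○○○
○○○○○○○○○
[14] ○○○○○○○○○
○○○○○○○○○
○○○●●○○○○
○○○<●●○○○
○○○●●●○○○
○○○●●○○○○
○○○○○○○○○
○○○○○○○○○
○○○○○○○○○
[15] ○○○○○○○○○
○○○○○○○○○
○○○●●○○○○
○○○○●●○○○
○○○v●●○○○
○○○●●○○○○
○○○○○○○○○
○○○○○○○○○
○○○○○○○○○
[16] ○○○○○○○○○
○○○○○○○○○
○○○●●○○○○
○○○○●●○○○
○○○○>●○○○
○○○●●○○○○
○○○○○○○○○
○○○○○○○○○
○○○○○○○○○
[17] ○○○○○○○○○
○○○○○○○○○
○○○●●○○○○
○○○○^●○○○
○○○○○●○○○
○○○●●○○○○
○○○○○○○○○
○○○○○○○○○
○○○○○○○○○
[18] ○○○○○○○○○
○○○○○○○○○
○○○●●○○○○
○○○<○●○○○
○○○○○●○○○
○○○●●○○○○
○○○○○○○○○
○○○○○○○○○
○○○○○○○○○
[19] ○○○○○○○○○
○○○○○○○○○
○○○^●○○○○
○○○●○●○○○
○○○○○●○○○
○○○●●○○○○
○○○○○○○○○
○○○○○○○○○
○○○○○○○○○
[20] ○○○○○○○○○
○○○○○○○○○
○○<○●○○○○
○○○●○●○○○
○○○○○●○○○
○○○●●○○○○
○○○○○○○○○
○○○○○○○○○
○○○○○○○○○
[21] ○○○○○○○○○
○○^○○○○○○
○○●○●○○○○
○○○●○●○○○
○○○○○●○○○
○○○●●○○○○
○○○○○○○○○
○○○○○○○○○
○○○○○○○○○
[22] ○○○○○○○○○
○○●>○○○○○
○○●○●○○○○
○○○●○●○○○
○○○○○●○○○
○○○●●○○○○
○○○○○○○○○
○○○○○○○○○
○○○○○○○○○
[23] ○○○○○○○○○
○○●●○○○○○
○○●v●○○○○
○○○●○●○○○
○○○○○●○○○
○○○●●○○○○
○○○○○○○○○
○○○○○○○○○
○○○○○○○○○
[24] ○○○○○○○○○
○○●●○○○○○
○○<●●○○○○
○○○●○●○○○
○○○○○●○○○
○○○●●○○○○
○○○○○○○○○
○○○○○○○○○
○○○○○○○○○
[25] ○○○○○○○○○
○○●●○○○○○
○○○●●○○○○
○○v●○●○○○
○○○○○●○○○
○○○●●○○○○
○○○○○○○○○
○○○○○○○○○
○○○○○○○○○
[26] ○○○○○○○○○
○○●●○○○○○
○○○●●○○○○
○<●●○●○○○
○○○○○●○○○
○○○●●○○○○
○○○○○○○○○
○○○○○○○○○
○○○○○○○○○
[27] ○○○○○○○○○
○○●●○○○○○
○^○●●○○○○
○●●●○●○○○
○○○○○●○○○
○○○●●○○○○
○○○○○○○○○
○○○○○○○○○
○○○○○○○○○
[28] ○○○○○○○○○
○○●●○○○○○
○●>●●○○○○
○●●●○●○○○
○○○○○●○○○
○○○●●○○○○
○○○○○○○○○
○○○○○○○○○
○○○○○○○○○
[29] ○○○○○○○○○
○○●●○○○○○
○●●●●○○○○
○●v●○●○○○
○○○○○●○○○
○○○●●○○○○
○○○○○○○○○
○○○○○○○○○
○○○○○○○○○
[30] ○○○○○○○○○
○○●●○○○○○
○●●●●○○○○
○●○>○●○○○
○○○○○●○○○
○○○●●○○○○
○○○○○○○○○
○○○○○○○○○
○○○○○○○○○
[31] ○○○○○○○○○
○○●●○○○○○
○●●^●○○○○
○●○○○●○○○
○○○○○●○○○
○○○●●○○○○
○○○○○○○○○
○○○○○○○○○
○○○○○○○○○
[32] ○○○○○○○○○
○○●●○○○○○
○●<○●○○○○
○●○○○●○○○
○○○○○●○○○
○○○●●○○○○
○○○○○○○○○
○○○○○○○○○
○○○○○○○○○
[33] ○○○○○○○○○
○○●●○○○○○
○●○○●○○○○
○●v○○●○○○
○○○○○●○○○
○○○●●○○○○
○○○○○○○○○
○○○○○○○○○
○○○○○○○○○
[34] ○○○○○○○○○
○○●●○○○○○
○●○○●○○○○
○<●○○●○○○
○○○○○●○○○
○○○●●○○○○
○○○○○○○○○
○○○○○○○○○
○○○○○○○○○
[35] ○○○○○○○○○
○○●●○○○○○
○●○○●○○○○
○○●○○●○○○
○v○○○●○○○
○○○●●○○○○
○○○○○○○○○
○○○○○○○○○
○○○○○○○○○
[36] ○○○○○○○○○
○○●●○○○○○
○●○○●○○○○
○○●○○●○○○
<●○○○●○○○
○○○●●○○○○
○○○○○○○○○
○○○○○○○○○
○○○○○○○○○
[37] ○○○○○○○○○
○○●●○○○○○
○●○○●○○○○
^○●○○●○○○
●●○○○●○○○
○○○●●○○○○
○○○○○○○○○
○○○○○○○○○
○○○○○○○○○
[38] ○○○○○○○○○
○○●●○○○○○
○●○○●○○○○
●>●○○●○○○
●●○○○●○○○
○○○●●○○○○
○○○○○○○○○
○○○○○○○○○
○○○○○○○○○
[39] ○○○○○○○○○
○○●●○○○○○
○●○○●○○○○
●●●○○●○○○
●v○○○●○○○
○○○●●○○○○
○○○○○○○○○
○○○○○○○○○
○○○○○○○○○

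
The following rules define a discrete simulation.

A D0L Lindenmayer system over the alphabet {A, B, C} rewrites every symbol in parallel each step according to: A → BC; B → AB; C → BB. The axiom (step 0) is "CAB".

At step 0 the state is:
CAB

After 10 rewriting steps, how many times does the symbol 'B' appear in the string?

1756

0) CAB
1) BBBCAB
2) ABABABBBBCAB
3) BCABBCABBCABABABABBBBCAB
4) ABBBBCABABBBBCABABBBBCABBCABBCABBCABABABABBBBCAB
5) BCABABABABBBBCABBCABABABABBBBCABBCABABABABBBBCABABBBBCABABBBBCABABBBBCABBCABBCABBCABABABABBBBCAB
6) ABBBBCABBCABBCABBCABABABABBBBCABABBBBCABBCABBCABBCABABABAB…ABABBBBCABABBBBCABABBBBCABABBBBCABBCABBCABBCABABABABBBBCAB  (len 192)
7) BCABABABABBBBCABABBBBCABABBBBCABABBBBCABBCABBCABBCABABABAB…ABABBBBCABABBBBCABABBBBCABABBBBCABBCABBCABBCABABABABBBBCAB  (len 384)
8) ABBBBCABBCABBCABBCABABABABBBBCABBCABABABABBBBCABBCABABABAB…ABABBBBCABABBBBCABABBBBCABABBBBCABBCABBCABBCABABABABBBBCAB  (len 768)
9) BCABABABABBBBCABABBBBCABABBBBCABABBBBCABBCABBCABBCABABABAB…ABABBBBCABABBBBCABABBBBCABABBBBCABBCABBCABBCABABABABBBBCAB  (len 1536)
10) ABBBBCABBCABBCABBCABABABABBBBCABBCABABABABBBBCABBCABABABAB…ABABBBBCABABBBBCABABBBBCABABBBBCABBCABBCABBCABABABABBBBCAB  (len 3072)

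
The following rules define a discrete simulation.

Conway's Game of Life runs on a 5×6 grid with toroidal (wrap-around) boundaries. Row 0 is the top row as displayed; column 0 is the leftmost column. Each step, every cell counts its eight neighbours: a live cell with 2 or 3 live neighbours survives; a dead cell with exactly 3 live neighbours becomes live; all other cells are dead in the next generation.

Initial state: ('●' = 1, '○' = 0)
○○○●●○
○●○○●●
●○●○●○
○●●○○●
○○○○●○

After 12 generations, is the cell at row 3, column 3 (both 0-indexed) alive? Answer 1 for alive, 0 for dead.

0

k=0  ○○○●●○
○●○○●●
●○●○●○
○●●○○●
○○○○●○
k=1  ○○○●○○
●●●○○○
○○●○●○
●●●○●●
○○●○●●
k=2  ●○○●●●
○●●○○○
○○○○●○
●○●○○○
○○●○○○
k=3  ●○○●●●
●●●○○○
○○●●○○
○●○●○○
●○●○●○
k=4  ○○○○●○
●○○○○○
●○○●○○
○●○○●○
●○●○○○
k=5  ○●○○○●
○○○○○●
●●○○○●
●●●●○●
○●○●○●
k=6  ○○●○○●
○●○○●●
○○○○○○
○○○●○○
○○○●○●
k=7  ○○●●○●
●○○○●●
○○○○●○
○○○○●○
○○●●○○
k=8  ●●●○○●
●○○○○○
○○○●●○
○○○○●○
○○●○○○
k=9  ●○●○○●
●○●●●○
○○○●●●
○○○○●○
●○●●○●
k=10  ○○○○○○
●○●○○○
○○●○○○
●○●○○○
●○●●○○
k=11  ○○●●○○
○●○○○○
○○●●○○
○○●○○○
○○●●○○
k=12  ○●○●○○
○●○○○○
○●●●○○
○●○○○○
○●○○○○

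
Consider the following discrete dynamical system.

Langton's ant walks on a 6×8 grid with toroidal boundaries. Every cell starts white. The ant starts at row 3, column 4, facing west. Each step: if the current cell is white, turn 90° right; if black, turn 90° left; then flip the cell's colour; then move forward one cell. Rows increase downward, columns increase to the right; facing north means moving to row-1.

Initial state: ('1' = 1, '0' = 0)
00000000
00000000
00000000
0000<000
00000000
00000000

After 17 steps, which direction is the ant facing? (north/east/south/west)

step 0: 00000000
00000000
00000000
0000<000
00000000
00000000
step 1: 00000000
00000000
0000^000
00001000
00000000
00000000
step 2: 00000000
00000000
00001>00
00001000
00000000
00000000
step 3: 00000000
00000000
00001100
00001v00
00000000
00000000
step 4: 00000000
00000000
00001100
0000<100
00000000
00000000
step 5: 00000000
00000000
00001100
00000100
0000v000
00000000
step 6: 00000000
00000000
00001100
00000100
000<1000
00000000
step 7: 00000000
00000000
00001100
000^0100
00011000
00000000
step 8: 00000000
00000000
00001100
0001>100
00011000
00000000
step 9: 00000000
00000000
00001100
00011100
0001v000
00000000
step 10: 00000000
00000000
00001100
00011100
00010>00
00000000
step 11: 00000000
00000000
00001100
00011100
00010100
00000v00
step 12: 00000000
00000000
00001100
00011100
00010100
0000<100
step 13: 00000000
00000000
00001100
00011100
0001^100
00001100
step 14: 00000000
00000000
00001100
00011100
00011>00
00001100
step 15: 00000000
00000000
00001100
00011^00
00011000
00001100
step 16: 00000000
00000000
00001100
0001<000
00011000
00001100
step 17: 00000000
00000000
00001100
00010000
0001v000
00001100

south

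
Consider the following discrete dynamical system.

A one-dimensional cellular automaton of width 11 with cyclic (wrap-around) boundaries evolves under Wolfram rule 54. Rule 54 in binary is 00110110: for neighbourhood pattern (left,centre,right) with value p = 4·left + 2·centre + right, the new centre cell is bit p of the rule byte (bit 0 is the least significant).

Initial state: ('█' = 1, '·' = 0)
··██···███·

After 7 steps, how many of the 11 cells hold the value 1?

3

t=0: ··██···███·
t=1: ·█··█·█···█
t=2: ████████·██
t=3: ········█··
t=4: ·······███·
t=5: ······█···█
t=6: █····███·██
t=7: ·█··█···█··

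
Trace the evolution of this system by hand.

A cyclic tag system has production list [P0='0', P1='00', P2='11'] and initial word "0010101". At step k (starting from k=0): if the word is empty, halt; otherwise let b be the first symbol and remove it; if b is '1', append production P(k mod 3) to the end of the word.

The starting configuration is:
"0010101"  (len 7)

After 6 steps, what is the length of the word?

5

gen 0: "0010101"  (len 7)
gen 1: "010101"  (len 6)
gen 2: "10101"  (len 5)
gen 3: "010111"  (len 6)
gen 4: "10111"  (len 5)
gen 5: "011100"  (len 6)
gen 6: "11100"  (len 5)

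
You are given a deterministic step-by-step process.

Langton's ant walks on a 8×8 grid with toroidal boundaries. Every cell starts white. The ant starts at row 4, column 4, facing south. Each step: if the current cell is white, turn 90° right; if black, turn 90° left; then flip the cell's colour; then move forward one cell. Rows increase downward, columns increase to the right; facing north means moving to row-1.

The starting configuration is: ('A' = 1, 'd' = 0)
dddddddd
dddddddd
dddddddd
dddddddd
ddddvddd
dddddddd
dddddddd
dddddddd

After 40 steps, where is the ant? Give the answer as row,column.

[0] dddddddd
dddddddd
dddddddd
dddddddd
ddddvddd
dddddddd
dddddddd
dddddddd
[1] dddddddd
dddddddd
dddddddd
dddddddd
ddd<Addd
dddddddd
dddddddd
dddddddd
[2] dddddddd
dddddddd
dddddddd
ddd^dddd
dddAAddd
dddddddd
dddddddd
dddddddd
[3] dddddddd
dddddddd
dddddddd
dddA>ddd
dddAAddd
dddddddd
dddddddd
dddddddd
[4] dddddddd
dddddddd
dddddddd
dddAAddd
dddAvddd
dddddddd
dddddddd
dddddddd
[5] dddddddd
dddddddd
dddddddd
dddAAddd
dddAd>dd
dddddddd
dddddddd
dddddddd
[6] dddddddd
dddddddd
dddddddd
dddAAddd
dddAdAdd
dddddvdd
dddddddd
dddddddd
[7] dddddddd
dddddddd
dddddddd
dddAAddd
dddAdAdd
dddd<Add
dddddddd
dddddddd
[8] dddddddd
dddddddd
dddddddd
dddAAddd
dddA^Add
ddddAAdd
dddddddd
dddddddd
[9] dddddddd
dddddddd
dddddddd
dddAAddd
dddAA>dd
ddddAAdd
dddddddd
dddddddd
[10] dddddddd
dddddddd
dddddddd
dddAA^dd
dddAAddd
ddddAAdd
dddddddd
dddddddd
[11] dddddddd
dddddddd
dddddddd
dddAAA>d
dddAAddd
ddddAAdd
dddddddd
dddddddd
[12] dddddddd
dddddddd
dddddddd
dddAAAAd
dddAAdvd
ddddAAdd
dddddddd
dddddddd
[13] dddddddd
dddddddd
dddddddd
dddAAAAd
dddAA<Ad
ddddAAdd
dddddddd
dddddddd
[14] dddddddd
dddddddd
dddddddd
dddAA^Ad
dddAAAAd
ddddAAdd
dddddddd
dddddddd
[15] dddddddd
dddddddd
dddddddd
dddA<dAd
dddAAAAd
ddddAAdd
dddddddd
dddddddd
[16] dddddddd
dddddddd
dddddddd
dddAddAd
dddAvAAd
ddddAAdd
dddddddd
dddddddd
[17] dddddddd
dddddddd
dddddddd
dddAddAd
dddAd>Ad
ddddAAdd
dddddddd
dddddddd
[18] dddddddd
dddddddd
dddddddd
dddAd^Ad
dddAddAd
ddddAAdd
dddddddd
dddddddd
[19] dddddddd
dddddddd
dddddddd
dddAdA>d
dddAddAd
ddddAAdd
dddddddd
dddddddd
[20] dddddddd
dddddddd
dddddd^d
dddAdAdd
dddAddAd
ddddAAdd
dddddddd
dddddddd
[21] dddddddd
dddddddd
ddddddA>
dddAdAdd
dddAddAd
ddddAAdd
dddddddd
dddddddd
[22] dddddddd
dddddddd
ddddddAA
dddAdAdv
dddAddAd
ddddAAdd
dddddddd
dddddddd
[23] dddddddd
dddddddd
ddddddAA
dddAdA<A
dddAddAd
ddddAAdd
dddddddd
dddddddd
[24] dddddddd
dddddddd
dddddd^A
dddAdAAA
dddAddAd
ddddAAdd
dddddddd
dddddddd
[25] dddddddd
dddddddd
ddddd<dA
dddAdAAA
dddAddAd
ddddAAdd
dddddddd
dddddddd
[26] dddddddd
ddddd^dd
dddddAdA
dddAdAAA
dddAddAd
ddddAAdd
dddddddd
dddddddd
[27] dddddddd
dddddA>d
dddddAdA
dddAdAAA
dddAddAd
ddddAAdd
dddddddd
dddddddd
[28] dddddddd
dddddAAd
dddddAvA
dddAdAAA
dddAddAd
ddddAAdd
dddddddd
dddddddd
[29] dddddddd
dddddAAd
ddddd<AA
dddAdAAA
dddAddAd
ddddAAdd
dddddddd
dddddddd
[30] dddddddd
dddddAAd
ddddddAA
dddAdvAA
dddAddAd
ddddAAdd
dddddddd
dddddddd
[31] dddddddd
dddddAAd
ddddddAA
dddAdd>A
dddAddAd
ddddAAdd
dddddddd
dddddddd
[32] dddddddd
dddddAAd
dddddd^A
dddAdddA
dddAddAd
ddddAAdd
dddddddd
dddddddd
[33] dddddddd
dddddAAd
ddddd<dA
dddAdddA
dddAddAd
ddddAAdd
dddddddd
dddddddd
[34] dddddddd
ddddd^Ad
dddddAdA
dddAdddA
dddAddAd
ddddAAdd
dddddddd
dddddddd
[35] dddddddd
dddd<dAd
dddddAdA
dddAdddA
dddAddAd
ddddAAdd
dddddddd
dddddddd
[36] dddd^ddd
ddddAdAd
dddddAdA
dddAdddA
dddAddAd
ddddAAdd
dddddddd
dddddddd
[37] ddddA>dd
ddddAdAd
dddddAdA
dddAdddA
dddAddAd
ddddAAdd
dddddddd
dddddddd
[38] ddddAAdd
ddddAvAd
dddddAdA
dddAdddA
dddAddAd
ddddAAdd
dddddddd
dddddddd
[39] ddddAAdd
dddd<AAd
dddddAdA
dddAdddA
dddAddAd
ddddAAdd
dddddddd
dddddddd
[40] ddddAAdd
dddddAAd
ddddvAdA
dddAdddA
dddAddAd
ddddAAdd
dddddddd
dddddddd

2,4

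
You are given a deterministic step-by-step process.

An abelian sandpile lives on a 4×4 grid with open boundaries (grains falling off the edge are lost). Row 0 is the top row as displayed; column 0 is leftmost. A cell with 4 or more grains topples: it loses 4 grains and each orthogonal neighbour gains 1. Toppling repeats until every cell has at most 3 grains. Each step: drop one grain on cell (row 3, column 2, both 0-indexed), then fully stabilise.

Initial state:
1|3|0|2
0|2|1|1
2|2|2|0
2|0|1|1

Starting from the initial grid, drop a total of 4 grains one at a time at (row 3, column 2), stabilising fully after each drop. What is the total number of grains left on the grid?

[0] 1|3|0|2
0|2|1|1
2|2|2|0
2|0|1|1
[1] 1|3|0|2
0|2|1|1
2|2|2|0
2|0|2|1
[2] 1|3|0|2
0|2|1|1
2|2|2|0
2|0|3|1
[3] 1|3|0|2
0|2|1|1
2|2|3|0
2|1|0|2
[4] 1|3|0|2
0|2|1|1
2|2|3|0
2|1|1|2

23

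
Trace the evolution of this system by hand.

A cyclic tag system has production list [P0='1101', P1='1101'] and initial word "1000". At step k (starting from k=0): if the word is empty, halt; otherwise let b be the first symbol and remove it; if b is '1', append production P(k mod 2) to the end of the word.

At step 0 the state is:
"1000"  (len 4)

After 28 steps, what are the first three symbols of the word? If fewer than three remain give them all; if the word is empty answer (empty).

t=0: "1000"  (len 4)
t=1: "0001101"  (len 7)
t=2: "001101"  (len 6)
t=3: "01101"  (len 5)
t=4: "1101"  (len 4)
t=5: "1011101"  (len 7)
t=6: "0111011101"  (len 10)
t=7: "111011101"  (len 9)
t=8: "110111011101"  (len 12)
t=9: "101110111011101"  (len 15)
t=10: "011101110111011101"  (len 18)
t=11: "11101110111011101"  (len 17)
t=12: "11011101110111011101"  (len 20)
t=13: "10111011101110111011101"  (len 23)
t=14: "01110111011101110111011101"  (len 26)
t=15: "1110111011101110111011101"  (len 25)
t=16: "1101110111011101110111011101"  (len 28)
t=17: "1011101110111011101110111011101"  (len 31)
t=18: "0111011101110111011101110111011101"  (len 34)
t=19: "111011101110111011101110111011101"  (len 33)
t=20: "110111011101110111011101110111011101"  (len 36)
t=21: "101110111011101110111011101110111011101"  (len 39)
t=22: "011101110111011101110111011101110111011101"  (len 42)
t=23: "11101110111011101110111011101110111011101"  (len 41)
t=24: "11011101110111011101110111011101110111011101"  (len 44)
t=25: "10111011101110111011101110111011101110111011101"  (len 47)
t=26: "01110111011101110111011101110111011101110111011101"  (len 50)
t=27: "1110111011101110111011101110111011101110111011101"  (len 49)
t=28: "1101110111011101110111011101110111011101110111011101"  (len 52)

110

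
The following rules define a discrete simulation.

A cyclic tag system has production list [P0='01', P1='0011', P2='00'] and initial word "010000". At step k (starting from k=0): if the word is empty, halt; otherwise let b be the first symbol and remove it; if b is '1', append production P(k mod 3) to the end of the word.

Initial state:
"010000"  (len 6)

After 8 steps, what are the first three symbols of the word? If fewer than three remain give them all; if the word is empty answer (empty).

step 0: "010000"  (len 6)
step 1: "10000"  (len 5)
step 2: "00000011"  (len 8)
step 3: "0000011"  (len 7)
step 4: "000011"  (len 6)
step 5: "00011"  (len 5)
step 6: "0011"  (len 4)
step 7: "011"  (len 3)
step 8: "11"  (len 2)

11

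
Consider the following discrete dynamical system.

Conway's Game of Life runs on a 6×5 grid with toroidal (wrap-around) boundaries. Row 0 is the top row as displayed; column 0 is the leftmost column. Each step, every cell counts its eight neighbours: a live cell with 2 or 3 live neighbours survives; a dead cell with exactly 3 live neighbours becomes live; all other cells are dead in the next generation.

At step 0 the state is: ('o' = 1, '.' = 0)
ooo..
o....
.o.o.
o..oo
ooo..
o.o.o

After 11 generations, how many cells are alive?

20

[0] ooo..
o....
.o.o.
o..oo
ooo..
o.o.o
[1] ..oo.
o...o
.ooo.
...o.
..o..
....o
[2] o..o.
o...o
oooo.
.o.o.
...o.
..o..
[3] oo.o.
.....
...o.
oo.o.
...o.
..ooo
[4] oo.o.
..o.o
..o.o
...o.
oo...
oo...
[5] ...o.
..o.o
..o.o
ooooo
ooo.o
.....
[6] ...o.
..o.o
.....
.....
.....
ooooo
[7] .....
...o.
.....
.....
ooooo
ooooo
[8] oo...
.....
.....
ooooo
.....
.....
[9] .....
.....
ooooo
ooooo
ooooo
.....
[10] .....
ooooo
.....
.....
.....
ooooo
[11] .....
ooooo
ooooo
.....
ooooo
ooooo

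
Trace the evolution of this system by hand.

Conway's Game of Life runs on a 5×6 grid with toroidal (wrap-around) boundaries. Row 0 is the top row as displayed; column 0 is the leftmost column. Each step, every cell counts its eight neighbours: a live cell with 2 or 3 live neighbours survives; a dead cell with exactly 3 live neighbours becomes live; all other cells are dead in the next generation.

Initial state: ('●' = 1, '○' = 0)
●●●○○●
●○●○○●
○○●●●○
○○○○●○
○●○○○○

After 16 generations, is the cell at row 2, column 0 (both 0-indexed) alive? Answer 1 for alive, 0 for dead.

k=0  ●●●○○●
●○●○○●
○○●●●○
○○○○●○
○●○○○○
k=1  ○○●○○●
○○○○○○
○●●○●○
○○●○●○
○●●○○●
k=2  ●●●○○○
○●●●○○
○●●○○○
●○○○●●
●●●○●●
k=3  ○○○○●○
○○○●○○
○○○○●●
○○○○●○
○○●○●○
k=4  ○○○○●○
○○○●○●
○○○●●●
○○○○●○
○○○○●●
k=5  ○○○●○○
○○○●○●
○○○●○●
○○○○○○
○○○●●●
k=6  ○○●●○●
○○●●○○
○○○○○○
○○○●○●
○○○●●○
k=7  ○○○○○○
○○●●●○
○○●●●○
○○○●○○
○○○○○●
k=8  ○○○●●○
○○●○●○
○○○○○○
○○●●○○
○○○○○○
k=9  ○○○●●○
○○○○●○
○○●○○○
○○○○○○
○○●○●○
k=10  ○○○○●●
○○○○●○
○○○○○○
○○○●○○
○○○○●○
k=11  ○○○●●●
○○○○●●
○○○○○○
○○○○○○
○○○●●●
k=12  ●○○○○○
○○○●○●
○○○○○○
○○○○●○
○○○●○●
k=13  ●○○○○●
○○○○○○
○○○○●○
○○○○●○
○○○○●●
k=14  ●○○○●●
○○○○○●
○○○○○○
○○○●●○
●○○○●○
k=15  ●○○○●○
●○○○●●
○○○○●○
○○○●●●
●○○○○○
k=16  ●●○○●○
●○○●●○
●○○○○○
○○○●●●
●○○●○○

1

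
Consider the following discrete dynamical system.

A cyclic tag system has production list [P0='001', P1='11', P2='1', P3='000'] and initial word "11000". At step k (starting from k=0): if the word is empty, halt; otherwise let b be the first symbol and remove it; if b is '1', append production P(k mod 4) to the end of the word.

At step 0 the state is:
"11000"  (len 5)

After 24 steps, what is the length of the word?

5

gen 0: "11000"  (len 5)
gen 1: "1000001"  (len 7)
gen 2: "00000111"  (len 8)
gen 3: "0000111"  (len 7)
gen 4: "000111"  (len 6)
gen 5: "00111"  (len 5)
gen 6: "0111"  (len 4)
gen 7: "111"  (len 3)
gen 8: "11000"  (len 5)
gen 9: "1000001"  (len 7)
gen 10: "00000111"  (len 8)
gen 11: "0000111"  (len 7)
gen 12: "000111"  (len 6)
gen 13: "00111"  (len 5)
gen 14: "0111"  (len 4)
gen 15: "111"  (len 3)
gen 16: "11000"  (len 5)
gen 17: "1000001"  (len 7)
gen 18: "00000111"  (len 8)
gen 19: "0000111"  (len 7)
gen 20: "000111"  (len 6)
gen 21: "00111"  (len 5)
gen 22: "0111"  (len 4)
gen 23: "111"  (len 3)
gen 24: "11000"  (len 5)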